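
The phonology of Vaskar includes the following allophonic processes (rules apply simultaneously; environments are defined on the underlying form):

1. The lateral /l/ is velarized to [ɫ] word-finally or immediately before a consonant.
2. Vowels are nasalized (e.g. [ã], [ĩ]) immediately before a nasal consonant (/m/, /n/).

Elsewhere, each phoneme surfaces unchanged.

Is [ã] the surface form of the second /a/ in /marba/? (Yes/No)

/a/ — word-final; rule 2 does not apply here → [a].
The actual realization is [a], not [ã].

No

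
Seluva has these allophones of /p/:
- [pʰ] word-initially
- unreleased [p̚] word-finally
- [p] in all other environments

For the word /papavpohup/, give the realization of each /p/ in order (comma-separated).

Occurrence 1 (position 1): word-initially → [pʰ].
Occurrence 2 (position 3): no conditioning environment matches → elsewhere allophone [p].
Occurrence 3 (position 6): no conditioning environment matches → elsewhere allophone [p].
Occurrence 4 (position 10): word-finally → [p̚].

[pʰ], [p], [p], [p̚]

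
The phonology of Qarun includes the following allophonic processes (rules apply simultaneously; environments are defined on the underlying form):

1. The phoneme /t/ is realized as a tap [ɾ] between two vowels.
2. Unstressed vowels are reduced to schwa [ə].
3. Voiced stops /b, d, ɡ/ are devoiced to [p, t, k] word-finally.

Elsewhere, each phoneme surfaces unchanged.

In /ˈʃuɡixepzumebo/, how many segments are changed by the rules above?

5

Segments that undergo a rule: /i/ → [ə] (rule 2); /e/ → [ə] (rule 2); /u/ → [ə] (rule 2); /e/ → [ə] (rule 2); /o/ → [ə] (rule 2).
All other segments surface unchanged.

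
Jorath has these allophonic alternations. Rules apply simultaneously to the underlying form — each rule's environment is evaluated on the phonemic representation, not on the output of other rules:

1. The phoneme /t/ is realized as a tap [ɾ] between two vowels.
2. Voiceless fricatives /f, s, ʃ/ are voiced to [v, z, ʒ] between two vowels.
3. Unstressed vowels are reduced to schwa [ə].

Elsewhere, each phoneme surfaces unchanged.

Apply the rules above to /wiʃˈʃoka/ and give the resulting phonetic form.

/w/ — not in any rule's target class → [w].
/i/ — between /w/ and /ʃ/, in an unstressed syllable — surfaces as [ə] (rule 3).
/ʃ/ (between /i/ and /ʃ/): rule 2 targets it, but not between two vowels → unchanged [ʃ].
/ʃ/ (between /ʃ/ and /o/) fails the environment for rule 2, so it stays [ʃ].
/o/ (between /ʃ/ and /k/) fails the environment for rule 3, so it stays [o].
/k/ — not in any rule's target class → [k].
Rule 3 applies to /a/ (word-final: in an unstressed syllable) → [ə].

[wəʃˈʃokə]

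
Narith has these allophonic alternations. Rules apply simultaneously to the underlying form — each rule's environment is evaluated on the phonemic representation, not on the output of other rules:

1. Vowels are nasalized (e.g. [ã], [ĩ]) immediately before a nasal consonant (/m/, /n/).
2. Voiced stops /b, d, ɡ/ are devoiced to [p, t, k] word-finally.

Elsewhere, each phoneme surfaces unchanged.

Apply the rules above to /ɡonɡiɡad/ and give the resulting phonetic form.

[ɡõnɡiɡat]

/ɡ/ (word-initial): rule 2 targets it, but not word-finally → unchanged [ɡ].
Rule 1 applies to /o/ (between /ɡ/ and /n/: before a nasal consonant) → [õ].
/n/ (between /o/ and /ɡ/): no rule targets it → [n].
/ɡ/ (between /n/ and /i/) fails the environment for rule 2, so it stays [ɡ].
/i/ (between /ɡ/ and /ɡ/) is in the target of rule 1 but the environment (before a nasal consonant) is not met → [i].
/ɡ/ (between /i/ and /a/) fails the environment for rule 2, so it stays [ɡ].
/a/ (between /ɡ/ and /d/) fails the environment for rule 1, so it stays [a].
/d/ (word-final) occurs word-finally → [t] by rule 2.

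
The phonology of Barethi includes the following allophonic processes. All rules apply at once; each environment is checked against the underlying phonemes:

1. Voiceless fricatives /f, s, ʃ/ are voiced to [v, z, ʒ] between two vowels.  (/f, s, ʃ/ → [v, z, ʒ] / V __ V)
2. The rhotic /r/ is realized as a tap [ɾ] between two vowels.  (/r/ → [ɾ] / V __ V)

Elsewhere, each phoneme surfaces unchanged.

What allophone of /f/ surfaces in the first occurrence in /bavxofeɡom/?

[v]

/f/ (between /o/ and /e/): between two vowels, so rule 1 applies → [v].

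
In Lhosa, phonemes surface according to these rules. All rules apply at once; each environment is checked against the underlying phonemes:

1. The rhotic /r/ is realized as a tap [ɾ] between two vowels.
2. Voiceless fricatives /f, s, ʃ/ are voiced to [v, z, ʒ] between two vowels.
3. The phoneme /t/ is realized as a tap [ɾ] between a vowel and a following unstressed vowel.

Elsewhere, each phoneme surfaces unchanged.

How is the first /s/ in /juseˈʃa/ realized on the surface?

[z]

Rule 2 applies to /s/ (between /u/ and /e/: between two vowels) → [z].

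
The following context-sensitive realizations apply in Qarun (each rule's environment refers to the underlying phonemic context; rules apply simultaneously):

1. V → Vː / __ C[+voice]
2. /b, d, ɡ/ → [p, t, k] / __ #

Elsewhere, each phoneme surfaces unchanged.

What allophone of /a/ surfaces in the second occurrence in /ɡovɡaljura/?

[a]

/a/ (word-final) is in the target of rule 1 but the environment (before a voiced consonant) is not met → [a].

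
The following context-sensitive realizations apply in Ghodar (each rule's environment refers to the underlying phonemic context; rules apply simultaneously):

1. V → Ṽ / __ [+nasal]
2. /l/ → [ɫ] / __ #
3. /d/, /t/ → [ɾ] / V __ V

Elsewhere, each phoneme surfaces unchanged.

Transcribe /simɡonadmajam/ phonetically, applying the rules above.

[sĩmɡõnadmajãm]

/i/ meets the environment for rule 1 (before a nasal consonant) → [ĩ].
/o/ (between /ɡ/ and /n/) occurs before a nasal consonant → [õ] by rule 1.
/a/ (between /n/ and /d/): rule 1 targets it, but not before a nasal consonant → unchanged [a].
/d/ — between /a/ and /m/; rule 3 does not apply here → [d].
/a/ (between /m/ and /j/) is in the target of rule 1 but the environment (before a nasal consonant) is not met → [a].
/a/ meets the environment for rule 1 (before a nasal consonant) → [ã].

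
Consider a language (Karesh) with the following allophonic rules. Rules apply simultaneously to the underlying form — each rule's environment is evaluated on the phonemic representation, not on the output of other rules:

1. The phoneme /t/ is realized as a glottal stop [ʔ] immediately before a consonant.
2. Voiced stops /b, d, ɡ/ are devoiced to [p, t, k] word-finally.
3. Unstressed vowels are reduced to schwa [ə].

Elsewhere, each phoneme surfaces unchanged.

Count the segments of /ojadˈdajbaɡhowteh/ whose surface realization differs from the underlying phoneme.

Segments that undergo a rule: /o/ → [ə] (rule 3); /a/ → [ə] (rule 3); /a/ → [ə] (rule 3); /o/ → [ə] (rule 3); /e/ → [ə] (rule 3).
All other segments surface unchanged.

5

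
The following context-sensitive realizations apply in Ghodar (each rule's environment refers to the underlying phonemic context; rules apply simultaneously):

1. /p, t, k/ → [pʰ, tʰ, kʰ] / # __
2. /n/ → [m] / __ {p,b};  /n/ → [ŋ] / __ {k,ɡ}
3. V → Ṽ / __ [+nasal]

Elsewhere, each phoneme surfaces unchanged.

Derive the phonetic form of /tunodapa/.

[tʰũnodapa]

/t/ (word-initial): word-initially, so rule 1 applies → [tʰ].
/u/ meets the environment for rule 3 (before a nasal consonant) → [ũ].
/n/ (between /u/ and /o/): rule 2 targets it, but not before a labial or velar stop → unchanged [n].
/o/ (between /n/ and /d/) fails the environment for rule 3, so it stays [o].
/d/ stays [d].
/a/ — between /d/ and /p/; rule 3 does not apply here → [a].
/p/ (between /a/ and /a/): rule 1 targets it, but not word-initially → unchanged [p].
/a/ (word-final) is in the target of rule 3 but the environment (before a nasal consonant) is not met → [a].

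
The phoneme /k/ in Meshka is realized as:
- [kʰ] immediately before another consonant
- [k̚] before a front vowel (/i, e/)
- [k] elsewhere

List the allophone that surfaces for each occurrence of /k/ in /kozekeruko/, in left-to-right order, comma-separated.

[k], [k̚], [k]

Occurrence 1 (position 1): no conditioning environment matches → elsewhere allophone [k].
Occurrence 2 (position 5): before a front vowel (/i, e/) → [k̚].
Occurrence 3 (position 9): no conditioning environment matches → elsewhere allophone [k].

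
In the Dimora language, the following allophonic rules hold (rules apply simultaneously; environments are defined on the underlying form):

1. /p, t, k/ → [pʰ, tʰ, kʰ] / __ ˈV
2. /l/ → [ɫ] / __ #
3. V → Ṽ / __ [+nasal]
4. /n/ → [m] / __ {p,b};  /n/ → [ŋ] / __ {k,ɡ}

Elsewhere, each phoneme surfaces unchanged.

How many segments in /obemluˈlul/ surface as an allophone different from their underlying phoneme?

Segments that undergo a rule: /e/ → [ẽ] (rule 3); /l/ → [ɫ] (rule 2).
All other segments surface unchanged.

2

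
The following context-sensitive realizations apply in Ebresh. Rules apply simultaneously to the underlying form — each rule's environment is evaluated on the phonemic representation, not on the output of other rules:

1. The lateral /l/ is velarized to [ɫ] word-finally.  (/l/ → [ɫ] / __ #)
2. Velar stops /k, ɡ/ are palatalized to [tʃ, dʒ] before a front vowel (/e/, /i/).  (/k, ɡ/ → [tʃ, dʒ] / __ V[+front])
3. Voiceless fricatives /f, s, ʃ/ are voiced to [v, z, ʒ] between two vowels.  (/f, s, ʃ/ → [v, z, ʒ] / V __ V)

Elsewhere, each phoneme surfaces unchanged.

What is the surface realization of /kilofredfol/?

/k/ (word-initial): before a front vowel, so rule 2 applies → [tʃ].
/i/ — not in any rule's target class → [i].
/l/ (between /i/ and /o/) is in the target of rule 1 but the environment (word-finally) is not met → [l].
/o/ (between /l/ and /f/): no rule targets it → [o].
/f/ (between /o/ and /r/) is in the target of rule 3 but the environment (between two vowels) is not met → [f].
/r/ (between /f/ and /e/): no rule targets it → [r].
/e/ (between /r/ and /d/): no rule targets it → [e].
/d/ (between /e/ and /f/): no rule targets it → [d].
/f/ — between /d/ and /o/; rule 3 does not apply here → [f].
/o/ — not in any rule's target class → [o].
Rule 1 applies to /l/ (word-final: word-finally) → [ɫ].

[tʃilofredfoɫ]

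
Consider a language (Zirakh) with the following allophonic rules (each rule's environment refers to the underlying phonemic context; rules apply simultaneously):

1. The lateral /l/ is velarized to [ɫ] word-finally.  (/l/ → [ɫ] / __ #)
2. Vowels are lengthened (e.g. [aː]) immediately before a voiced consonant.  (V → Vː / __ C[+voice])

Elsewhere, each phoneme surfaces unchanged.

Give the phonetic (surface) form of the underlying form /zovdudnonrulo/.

[zoːvduːdnoːnruːlo]

/z/ — not in any rule's target class → [z].
/o/ (between /z/ and /v/): before a voiced consonant, so rule 2 applies → [oː].
/v/ — not in any rule's target class → [v].
/d/ (between /v/ and /u/): no rule targets it → [d].
/u/ meets the environment for rule 2 (before a voiced consonant) → [uː].
/d/ (between /u/ and /n/): no rule targets it → [d].
/n/ (between /d/ and /o/) is unaffected → [n].
Rule 2 applies to /o/ (between /n/ and /n/: before a voiced consonant) → [oː].
/n/ — not in any rule's target class → [n].
/r/ (between /n/ and /u/): no rule targets it → [r].
/u/ — between /r/ and /l/, before a voiced consonant — surfaces as [uː] (rule 2).
/l/ (between /u/ and /o/): rule 1 targets it, but not word-finally → unchanged [l].
/o/ (word-final): rule 2 targets it, but not before a voiced consonant → unchanged [o].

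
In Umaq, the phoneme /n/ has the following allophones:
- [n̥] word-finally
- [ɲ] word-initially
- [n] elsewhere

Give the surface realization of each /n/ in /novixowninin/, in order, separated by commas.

[ɲ], [n], [n], [n̥]

Occurrence 1 (position 1): word-initially → [ɲ].
Occurrence 2 (position 8): no conditioning environment matches → elsewhere allophone [n].
Occurrence 3 (position 10): no conditioning environment matches → elsewhere allophone [n].
Occurrence 4 (position 12): word-finally → [n̥].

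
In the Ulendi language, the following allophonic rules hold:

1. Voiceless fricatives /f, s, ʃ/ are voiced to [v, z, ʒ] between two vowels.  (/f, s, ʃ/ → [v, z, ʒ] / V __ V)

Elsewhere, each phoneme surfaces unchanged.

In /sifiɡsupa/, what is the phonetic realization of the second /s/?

[s]

/s/ (between /ɡ/ and /u/): rule 1 targets it, but not between two vowels → unchanged [s].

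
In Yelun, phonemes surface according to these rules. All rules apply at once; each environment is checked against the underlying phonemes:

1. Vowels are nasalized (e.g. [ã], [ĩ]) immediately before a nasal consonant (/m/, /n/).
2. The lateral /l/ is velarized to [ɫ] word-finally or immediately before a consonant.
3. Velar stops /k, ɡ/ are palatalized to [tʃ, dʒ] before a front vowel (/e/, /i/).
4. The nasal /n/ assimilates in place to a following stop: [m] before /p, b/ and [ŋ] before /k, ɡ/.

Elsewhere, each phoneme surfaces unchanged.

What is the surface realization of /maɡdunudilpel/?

[maɡdũnudiɫpeɫ]

/m/ stays [m].
/a/ (between /m/ and /ɡ/): rule 1 targets it, but not before a nasal consonant → unchanged [a].
/ɡ/ (between /a/ and /d/): rule 3 targets it, but not before a front vowel → unchanged [ɡ].
/d/ (between /ɡ/ and /u/): no rule targets it → [d].
/u/ meets the environment for rule 1 (before a nasal consonant) → [ũ].
/n/ (between /u/ and /u/) is in the target of rule 4 but the environment (before a labial or velar stop) is not met → [n].
/u/ (between /n/ and /d/) is in the target of rule 1 but the environment (before a nasal consonant) is not met → [u].
/d/ stays [d].
/i/ (between /d/ and /l/): rule 1 targets it, but not before a nasal consonant → unchanged [i].
/l/ (between /i/ and /p/) occurs word-finally or immediately before a consonant → [ɫ] by rule 2.
/p/ (between /l/ and /e/): no rule targets it → [p].
/e/ — between /p/ and /l/; rule 1 does not apply here → [e].
/l/ — word-final, word-finally or immediately before a consonant — surfaces as [ɫ] (rule 2).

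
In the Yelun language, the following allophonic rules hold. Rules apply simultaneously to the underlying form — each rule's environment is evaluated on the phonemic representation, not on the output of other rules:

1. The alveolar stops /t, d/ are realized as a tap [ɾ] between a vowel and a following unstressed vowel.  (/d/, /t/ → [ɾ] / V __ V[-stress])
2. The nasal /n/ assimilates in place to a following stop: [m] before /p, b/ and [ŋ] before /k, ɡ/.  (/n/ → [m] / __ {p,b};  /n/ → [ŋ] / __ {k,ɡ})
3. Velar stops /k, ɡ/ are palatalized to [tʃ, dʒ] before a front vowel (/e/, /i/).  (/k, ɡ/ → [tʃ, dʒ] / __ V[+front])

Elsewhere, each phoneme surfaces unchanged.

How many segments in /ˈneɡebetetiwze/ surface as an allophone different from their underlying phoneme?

Segments that undergo a rule: /ɡ/ → [dʒ] (rule 3); /t/ → [ɾ] (rule 1); /t/ → [ɾ] (rule 1).
All other segments surface unchanged.

3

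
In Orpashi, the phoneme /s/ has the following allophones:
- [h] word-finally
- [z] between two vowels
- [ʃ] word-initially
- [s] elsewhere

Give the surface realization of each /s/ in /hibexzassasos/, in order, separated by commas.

[s], [s], [z], [h]

Occurrence 1 (position 8): no conditioning environment matches → elsewhere allophone [s].
Occurrence 2 (position 9): no conditioning environment matches → elsewhere allophone [s].
Occurrence 3 (position 11): between two vowels → [z].
Occurrence 4 (position 13): word-finally → [h].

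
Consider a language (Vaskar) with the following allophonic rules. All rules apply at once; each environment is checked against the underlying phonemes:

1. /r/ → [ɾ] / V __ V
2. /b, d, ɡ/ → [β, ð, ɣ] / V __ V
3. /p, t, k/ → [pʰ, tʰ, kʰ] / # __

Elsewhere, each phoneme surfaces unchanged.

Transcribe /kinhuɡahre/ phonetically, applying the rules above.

Rule 3 applies to /k/ (word-initial: word-initially) → [kʰ].
/ɡ/ meets the environment for rule 2 (between two vowels) → [ɣ].
/r/ (between /h/ and /e/): rule 1 targets it, but not between two vowels → unchanged [r].

[kʰinhuɣahre]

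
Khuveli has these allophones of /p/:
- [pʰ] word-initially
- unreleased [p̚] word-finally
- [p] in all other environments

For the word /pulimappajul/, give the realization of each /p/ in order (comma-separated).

Occurrence 1 (position 1): word-initially → [pʰ].
Occurrence 2 (position 7): no conditioning environment matches → elsewhere allophone [p].
Occurrence 3 (position 8): no conditioning environment matches → elsewhere allophone [p].

[pʰ], [p], [p]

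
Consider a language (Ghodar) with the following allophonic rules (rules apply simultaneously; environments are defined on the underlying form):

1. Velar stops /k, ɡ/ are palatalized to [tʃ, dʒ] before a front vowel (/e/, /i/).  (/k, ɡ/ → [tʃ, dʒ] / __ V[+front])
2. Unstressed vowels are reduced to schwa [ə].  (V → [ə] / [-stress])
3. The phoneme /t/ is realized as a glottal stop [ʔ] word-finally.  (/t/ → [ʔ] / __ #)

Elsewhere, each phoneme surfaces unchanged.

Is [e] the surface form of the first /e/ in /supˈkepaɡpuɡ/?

Yes

/e/ (between /k/ and /p/) fails the environment for rule 2, so it stays [e].
The actual realization is [e], which matches [e].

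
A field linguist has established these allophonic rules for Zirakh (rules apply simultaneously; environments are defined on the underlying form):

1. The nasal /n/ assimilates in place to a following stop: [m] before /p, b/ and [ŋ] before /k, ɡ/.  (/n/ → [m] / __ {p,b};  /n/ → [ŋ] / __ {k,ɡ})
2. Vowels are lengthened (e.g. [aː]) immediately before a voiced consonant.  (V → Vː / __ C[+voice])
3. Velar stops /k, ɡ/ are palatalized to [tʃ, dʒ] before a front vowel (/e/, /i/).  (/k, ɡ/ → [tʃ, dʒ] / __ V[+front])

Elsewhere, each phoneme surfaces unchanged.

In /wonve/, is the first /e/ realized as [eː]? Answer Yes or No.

/e/ (word-final) is in the target of rule 2 but the environment (before a voiced consonant) is not met → [e].
The actual realization is [e], not [eː].

No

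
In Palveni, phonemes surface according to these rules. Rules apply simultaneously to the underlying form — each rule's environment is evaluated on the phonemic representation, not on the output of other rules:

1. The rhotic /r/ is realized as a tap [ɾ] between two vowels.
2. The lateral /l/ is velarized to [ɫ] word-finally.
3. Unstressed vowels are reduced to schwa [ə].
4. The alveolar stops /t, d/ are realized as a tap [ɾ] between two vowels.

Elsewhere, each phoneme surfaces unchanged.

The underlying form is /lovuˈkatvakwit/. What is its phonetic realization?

[ləvəˈkatvəkwət]

/l/ (word-initial) fails the environment for rule 2, so it stays [l].
/o/ meets the environment for rule 3 (in an unstressed syllable) → [ə].
/v/ stays [v].
/u/ — between /v/ and /k/, in an unstressed syllable — surfaces as [ə] (rule 3).
/k/ — not in any rule's target class → [k].
/a/ (between /k/ and /t/): rule 3 targets it, but not in an unstressed syllable → unchanged [a].
/t/ (between /a/ and /v/): rule 4 targets it, but not between two vowels → unchanged [t].
/v/ stays [v].
/a/ — between /v/ and /k/, in an unstressed syllable — surfaces as [ə] (rule 3).
/k/ (between /a/ and /w/): no rule targets it → [k].
/w/ (between /k/ and /i/) is unaffected → [w].
/i/ — between /w/ and /t/, in an unstressed syllable — surfaces as [ə] (rule 3).
/t/ (word-final) fails the environment for rule 4, so it stays [t].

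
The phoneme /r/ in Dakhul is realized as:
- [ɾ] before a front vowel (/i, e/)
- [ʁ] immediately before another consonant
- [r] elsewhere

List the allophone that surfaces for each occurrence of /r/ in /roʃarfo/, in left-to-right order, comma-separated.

[r], [ʁ]

Occurrence 1 (position 1): no conditioning environment matches → elsewhere allophone [r].
Occurrence 2 (position 5): immediately before another consonant → [ʁ].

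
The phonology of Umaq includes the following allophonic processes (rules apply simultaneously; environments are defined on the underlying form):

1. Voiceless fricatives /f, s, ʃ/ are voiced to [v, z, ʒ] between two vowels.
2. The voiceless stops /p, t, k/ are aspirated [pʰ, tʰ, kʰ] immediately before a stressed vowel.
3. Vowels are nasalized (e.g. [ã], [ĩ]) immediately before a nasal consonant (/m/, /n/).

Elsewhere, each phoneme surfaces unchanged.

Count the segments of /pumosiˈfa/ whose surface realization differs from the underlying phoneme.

Segments that undergo a rule: /u/ → [ũ] (rule 3); /s/ → [z] (rule 1); /f/ → [v] (rule 1).
All other segments surface unchanged.

3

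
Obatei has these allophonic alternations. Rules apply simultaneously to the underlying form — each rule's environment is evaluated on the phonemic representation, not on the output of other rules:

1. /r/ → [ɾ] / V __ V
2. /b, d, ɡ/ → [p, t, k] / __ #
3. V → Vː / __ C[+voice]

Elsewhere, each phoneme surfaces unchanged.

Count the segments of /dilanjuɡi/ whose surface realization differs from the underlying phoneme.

3

Segments that undergo a rule: /i/ → [iː] (rule 3); /a/ → [aː] (rule 3); /u/ → [uː] (rule 3).
All other segments surface unchanged.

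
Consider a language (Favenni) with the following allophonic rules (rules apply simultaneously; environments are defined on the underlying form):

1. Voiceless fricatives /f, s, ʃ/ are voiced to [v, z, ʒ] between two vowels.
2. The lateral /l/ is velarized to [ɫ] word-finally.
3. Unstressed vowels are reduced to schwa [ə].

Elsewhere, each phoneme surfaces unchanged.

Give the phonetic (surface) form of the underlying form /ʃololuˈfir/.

/ʃ/ (word-initial) is in the target of rule 1 but the environment (between two vowels) is not met → [ʃ].
/o/ (between /ʃ/ and /l/): in an unstressed syllable, so rule 3 applies → [ə].
/l/ (between /o/ and /o/): rule 2 targets it, but not word-finally → unchanged [l].
/o/ — between /l/ and /l/, in an unstressed syllable — surfaces as [ə] (rule 3).
/l/ (between /o/ and /u/): rule 2 targets it, but not word-finally → unchanged [l].
/u/ (between /l/ and /f/): in an unstressed syllable, so rule 3 applies → [ə].
/f/ (between /u/ and /i/) occurs between two vowels → [v] by rule 1.
/i/ (between /f/ and /r/): rule 3 targets it, but not in an unstressed syllable → unchanged [i].

[ʃələləˈvir]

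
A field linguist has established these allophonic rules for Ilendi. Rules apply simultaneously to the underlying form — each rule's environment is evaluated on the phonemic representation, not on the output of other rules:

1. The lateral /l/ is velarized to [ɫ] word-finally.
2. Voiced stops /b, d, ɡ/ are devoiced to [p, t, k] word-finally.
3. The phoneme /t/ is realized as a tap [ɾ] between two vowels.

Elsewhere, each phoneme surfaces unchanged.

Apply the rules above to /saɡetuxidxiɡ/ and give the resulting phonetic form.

[saɡeɾuxidxik]

/s/ — not in any rule's target class → [s].
/a/ (between /s/ and /ɡ/): no rule targets it → [a].
/ɡ/ (between /a/ and /e/) fails the environment for rule 2, so it stays [ɡ].
/e/ stays [e].
/t/ — between /e/ and /u/, between two vowels — surfaces as [ɾ] (rule 3).
/u/ — not in any rule's target class → [u].
/x/ stays [x].
/i/ — not in any rule's target class → [i].
/d/ (between /i/ and /x/) fails the environment for rule 2, so it stays [d].
/x/ (between /d/ and /i/): no rule targets it → [x].
/i/ (between /x/ and /ɡ/): no rule targets it → [i].
/ɡ/ meets the environment for rule 2 (word-finally) → [k].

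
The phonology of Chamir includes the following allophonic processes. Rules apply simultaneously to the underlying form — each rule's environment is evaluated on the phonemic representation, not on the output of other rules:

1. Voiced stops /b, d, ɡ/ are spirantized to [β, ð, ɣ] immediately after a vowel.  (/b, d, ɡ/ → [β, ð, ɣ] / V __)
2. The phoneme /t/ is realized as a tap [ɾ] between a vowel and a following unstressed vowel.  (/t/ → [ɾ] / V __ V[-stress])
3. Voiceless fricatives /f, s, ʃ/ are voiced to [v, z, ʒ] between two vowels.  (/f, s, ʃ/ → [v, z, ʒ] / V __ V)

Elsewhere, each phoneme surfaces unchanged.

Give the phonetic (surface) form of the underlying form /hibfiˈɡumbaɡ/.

/h/ (word-initial) is unaffected → [h].
/i/ (between /h/ and /b/): no rule targets it → [i].
Rule 1 applies to /b/ (between /i/ and /f/: immediately after a vowel) → [β].
/f/ (between /b/ and /i/) is in the target of rule 3 but the environment (between two vowels) is not met → [f].
/i/ (between /f/ and /ɡ/): no rule targets it → [i].
/ɡ/ (between /i/ and /u/) occurs immediately after a vowel → [ɣ] by rule 1.
/u/ (between /ɡ/ and /m/) is unaffected → [u].
/m/ stays [m].
/b/ (between /m/ and /a/) fails the environment for rule 1, so it stays [b].
/a/ (between /b/ and /ɡ/) is unaffected → [a].
/ɡ/ meets the environment for rule 1 (immediately after a vowel) → [ɣ].

[hiβfiˈɣumbaɣ]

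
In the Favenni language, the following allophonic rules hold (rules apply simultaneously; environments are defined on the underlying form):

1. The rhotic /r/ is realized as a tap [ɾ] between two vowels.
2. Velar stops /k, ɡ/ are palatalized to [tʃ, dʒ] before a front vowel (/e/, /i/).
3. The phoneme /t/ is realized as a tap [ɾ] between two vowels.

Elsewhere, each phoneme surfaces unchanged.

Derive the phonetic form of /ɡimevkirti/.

[dʒimevtʃirti]

/ɡ/ meets the environment for rule 2 (before a front vowel) → [dʒ].
/i/ (between /ɡ/ and /m/) is unaffected → [i].
/m/ — not in any rule's target class → [m].
/e/ stays [e].
/v/ (between /e/ and /k/): no rule targets it → [v].
/k/ (between /v/ and /i/): before a front vowel, so rule 2 applies → [tʃ].
/i/ (between /k/ and /r/): no rule targets it → [i].
/r/ (between /i/ and /t/) fails the environment for rule 1, so it stays [r].
/t/ (between /r/ and /i/) is in the target of rule 3 but the environment (between two vowels) is not met → [t].
/i/ stays [i].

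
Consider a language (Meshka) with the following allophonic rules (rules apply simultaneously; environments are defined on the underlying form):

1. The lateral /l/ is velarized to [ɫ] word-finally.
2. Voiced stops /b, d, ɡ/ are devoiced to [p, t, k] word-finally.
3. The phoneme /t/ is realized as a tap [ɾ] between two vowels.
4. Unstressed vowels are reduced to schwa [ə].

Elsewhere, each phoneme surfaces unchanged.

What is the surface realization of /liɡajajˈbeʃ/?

[ləɡəjəjˈbeʃ]

/l/ — word-initial; rule 1 does not apply here → [l].
/i/ (between /l/ and /ɡ/) occurs in an unstressed syllable → [ə] by rule 4.
/ɡ/ — between /i/ and /a/; rule 2 does not apply here → [ɡ].
/a/ (between /ɡ/ and /j/): in an unstressed syllable, so rule 4 applies → [ə].
/j/ stays [j].
/a/ (between /j/ and /j/) occurs in an unstressed syllable → [ə] by rule 4.
/j/ (between /a/ and /b/): no rule targets it → [j].
/b/ (between /j/ and /e/): rule 2 targets it, but not word-finally → unchanged [b].
/e/ (between /b/ and /ʃ/) is in the target of rule 4 but the environment (in an unstressed syllable) is not met → [e].
/ʃ/ (word-final): no rule targets it → [ʃ].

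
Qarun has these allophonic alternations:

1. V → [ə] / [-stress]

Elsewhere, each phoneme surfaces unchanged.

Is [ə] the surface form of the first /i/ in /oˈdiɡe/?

No

/i/ (between /d/ and /ɡ/) fails the environment for rule 1, so it stays [i].
The actual realization is [i], not [ə].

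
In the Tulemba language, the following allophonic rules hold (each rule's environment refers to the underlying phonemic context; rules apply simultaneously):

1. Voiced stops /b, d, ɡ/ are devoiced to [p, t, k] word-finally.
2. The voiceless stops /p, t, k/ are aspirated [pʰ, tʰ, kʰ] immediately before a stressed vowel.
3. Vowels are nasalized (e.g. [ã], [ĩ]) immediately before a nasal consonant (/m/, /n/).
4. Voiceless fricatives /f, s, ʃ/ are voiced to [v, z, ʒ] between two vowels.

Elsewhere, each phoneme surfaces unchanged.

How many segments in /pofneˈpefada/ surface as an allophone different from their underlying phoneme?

2

Segments that undergo a rule: /p/ → [pʰ] (rule 2); /f/ → [v] (rule 4).
All other segments surface unchanged.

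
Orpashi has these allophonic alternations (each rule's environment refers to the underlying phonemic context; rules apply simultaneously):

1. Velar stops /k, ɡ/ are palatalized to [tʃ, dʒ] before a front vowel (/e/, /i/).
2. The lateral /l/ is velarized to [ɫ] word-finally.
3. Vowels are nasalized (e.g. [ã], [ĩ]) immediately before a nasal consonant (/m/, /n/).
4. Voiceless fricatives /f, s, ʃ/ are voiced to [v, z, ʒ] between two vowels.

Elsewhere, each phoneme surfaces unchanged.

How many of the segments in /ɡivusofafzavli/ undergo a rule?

Segments that undergo a rule: /ɡ/ → [dʒ] (rule 1); /s/ → [z] (rule 4); /f/ → [v] (rule 4).
All other segments surface unchanged.

3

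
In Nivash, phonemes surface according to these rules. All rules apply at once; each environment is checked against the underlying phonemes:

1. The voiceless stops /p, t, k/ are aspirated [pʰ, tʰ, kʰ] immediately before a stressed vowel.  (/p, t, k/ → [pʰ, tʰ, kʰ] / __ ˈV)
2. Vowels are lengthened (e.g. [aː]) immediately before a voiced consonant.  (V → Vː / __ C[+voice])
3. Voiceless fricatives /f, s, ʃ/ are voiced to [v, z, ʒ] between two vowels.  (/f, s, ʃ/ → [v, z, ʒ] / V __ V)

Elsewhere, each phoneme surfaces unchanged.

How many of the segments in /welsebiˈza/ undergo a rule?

Segments that undergo a rule: /e/ → [eː] (rule 2); /e/ → [eː] (rule 2); /i/ → [iː] (rule 2).
All other segments surface unchanged.

3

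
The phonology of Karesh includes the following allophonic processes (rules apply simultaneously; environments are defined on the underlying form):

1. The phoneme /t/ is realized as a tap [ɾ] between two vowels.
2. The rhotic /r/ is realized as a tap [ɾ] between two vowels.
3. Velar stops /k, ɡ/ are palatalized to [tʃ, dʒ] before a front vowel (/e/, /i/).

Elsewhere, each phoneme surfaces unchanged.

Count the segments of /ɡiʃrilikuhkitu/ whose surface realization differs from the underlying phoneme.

Segments that undergo a rule: /ɡ/ → [dʒ] (rule 3); /k/ → [tʃ] (rule 3); /t/ → [ɾ] (rule 1).
All other segments surface unchanged.

3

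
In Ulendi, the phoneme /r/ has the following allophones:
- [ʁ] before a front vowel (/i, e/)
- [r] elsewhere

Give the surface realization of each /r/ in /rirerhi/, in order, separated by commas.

[ʁ], [ʁ], [r]

Occurrence 1 (position 1): before a front vowel (/i, e/) → [ʁ].
Occurrence 2 (position 3): before a front vowel (/i, e/) → [ʁ].
Occurrence 3 (position 5): no conditioning environment matches → elsewhere allophone [r].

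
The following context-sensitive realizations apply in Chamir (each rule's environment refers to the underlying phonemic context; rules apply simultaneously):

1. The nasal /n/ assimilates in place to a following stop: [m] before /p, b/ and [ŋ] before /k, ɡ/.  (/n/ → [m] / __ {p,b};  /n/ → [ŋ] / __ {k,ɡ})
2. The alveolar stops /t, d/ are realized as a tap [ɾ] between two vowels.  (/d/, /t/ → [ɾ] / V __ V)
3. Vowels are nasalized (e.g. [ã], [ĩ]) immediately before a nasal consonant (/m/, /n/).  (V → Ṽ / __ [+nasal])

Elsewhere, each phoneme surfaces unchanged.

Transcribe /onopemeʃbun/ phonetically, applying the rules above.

/o/ (word-initial) occurs before a nasal consonant → [õ] by rule 3.
/n/ (between /o/ and /o/): rule 1 targets it, but not before a labial or velar stop → unchanged [n].
/o/ (between /n/ and /p/) fails the environment for rule 3, so it stays [o].
/p/ — not in any rule's target class → [p].
/e/ (between /p/ and /m/): before a nasal consonant, so rule 3 applies → [ẽ].
/m/ (between /e/ and /e/) is unaffected → [m].
/e/ (between /m/ and /ʃ/): rule 3 targets it, but not before a nasal consonant → unchanged [e].
/ʃ/ stays [ʃ].
/b/ (between /ʃ/ and /u/): no rule targets it → [b].
/u/ (between /b/ and /n/) occurs before a nasal consonant → [ũ] by rule 3.
/n/ (word-final) is in the target of rule 1 but the environment (before a labial or velar stop) is not met → [n].

[õnopẽmeʃbũn]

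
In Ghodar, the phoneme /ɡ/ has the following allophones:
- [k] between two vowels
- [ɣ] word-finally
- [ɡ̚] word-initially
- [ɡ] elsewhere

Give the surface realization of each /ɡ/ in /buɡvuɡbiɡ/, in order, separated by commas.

[ɡ], [ɡ], [ɣ]

Occurrence 1 (position 3): no conditioning environment matches → elsewhere allophone [ɡ].
Occurrence 2 (position 6): no conditioning environment matches → elsewhere allophone [ɡ].
Occurrence 3 (position 9): word-finally → [ɣ].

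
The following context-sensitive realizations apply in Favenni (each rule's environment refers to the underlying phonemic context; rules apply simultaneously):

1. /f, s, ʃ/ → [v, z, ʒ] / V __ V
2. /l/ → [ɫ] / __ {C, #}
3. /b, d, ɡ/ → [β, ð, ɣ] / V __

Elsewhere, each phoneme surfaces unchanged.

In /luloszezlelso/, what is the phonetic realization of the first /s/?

[s]

/s/ (between /o/ and /z/) fails the environment for rule 1, so it stays [s].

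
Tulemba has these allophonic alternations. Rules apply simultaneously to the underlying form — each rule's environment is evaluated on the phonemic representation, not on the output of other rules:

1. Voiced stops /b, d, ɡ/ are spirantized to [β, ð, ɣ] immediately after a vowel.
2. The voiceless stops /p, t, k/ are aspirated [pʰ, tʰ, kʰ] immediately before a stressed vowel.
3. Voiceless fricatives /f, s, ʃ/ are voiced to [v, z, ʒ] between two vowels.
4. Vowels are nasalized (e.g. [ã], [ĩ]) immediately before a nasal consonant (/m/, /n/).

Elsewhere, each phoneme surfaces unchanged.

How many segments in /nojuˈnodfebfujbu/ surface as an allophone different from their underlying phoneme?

Segments that undergo a rule: /u/ → [ũ] (rule 4); /d/ → [ð] (rule 1); /b/ → [β] (rule 1).
All other segments surface unchanged.

3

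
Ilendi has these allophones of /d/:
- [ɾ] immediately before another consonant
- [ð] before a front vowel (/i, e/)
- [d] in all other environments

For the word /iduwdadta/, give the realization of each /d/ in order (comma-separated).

[d], [d], [ɾ]

Occurrence 1 (position 2): no conditioning environment matches → elsewhere allophone [d].
Occurrence 2 (position 5): no conditioning environment matches → elsewhere allophone [d].
Occurrence 3 (position 7): immediately before another consonant → [ɾ].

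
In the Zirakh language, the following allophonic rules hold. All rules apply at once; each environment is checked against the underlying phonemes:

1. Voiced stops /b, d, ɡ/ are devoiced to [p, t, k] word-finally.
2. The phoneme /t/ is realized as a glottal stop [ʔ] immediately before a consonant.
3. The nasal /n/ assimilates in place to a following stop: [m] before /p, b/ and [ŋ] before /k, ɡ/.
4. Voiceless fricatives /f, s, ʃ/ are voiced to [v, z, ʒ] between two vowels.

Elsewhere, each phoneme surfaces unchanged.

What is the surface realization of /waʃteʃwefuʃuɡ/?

[waʃteʃwevuʒuk]

/w/ (word-initial) is unaffected → [w].
/a/ stays [a].
/ʃ/ (between /a/ and /t/) fails the environment for rule 4, so it stays [ʃ].
/t/ — between /ʃ/ and /e/; rule 2 does not apply here → [t].
/e/ stays [e].
/ʃ/ (between /e/ and /w/) is in the target of rule 4 but the environment (between two vowels) is not met → [ʃ].
/w/ — not in any rule's target class → [w].
/e/ (between /w/ and /f/) is unaffected → [e].
Rule 4 applies to /f/ (between /e/ and /u/: between two vowels) → [v].
/u/ — not in any rule's target class → [u].
/ʃ/ (between /u/ and /u/): between two vowels, so rule 4 applies → [ʒ].
/u/ (between /ʃ/ and /ɡ/) is unaffected → [u].
/ɡ/ — word-final, word-finally — surfaces as [k] (rule 1).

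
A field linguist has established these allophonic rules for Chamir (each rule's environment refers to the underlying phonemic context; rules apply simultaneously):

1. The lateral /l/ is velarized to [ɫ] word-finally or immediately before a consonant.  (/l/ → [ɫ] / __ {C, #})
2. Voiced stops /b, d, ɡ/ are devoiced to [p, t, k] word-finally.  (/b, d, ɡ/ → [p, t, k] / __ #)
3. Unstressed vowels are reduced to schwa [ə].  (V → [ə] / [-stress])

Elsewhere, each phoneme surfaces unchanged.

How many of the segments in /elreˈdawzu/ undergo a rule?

4

Segments that undergo a rule: /e/ → [ə] (rule 3); /l/ → [ɫ] (rule 1); /e/ → [ə] (rule 3); /u/ → [ə] (rule 3).
All other segments surface unchanged.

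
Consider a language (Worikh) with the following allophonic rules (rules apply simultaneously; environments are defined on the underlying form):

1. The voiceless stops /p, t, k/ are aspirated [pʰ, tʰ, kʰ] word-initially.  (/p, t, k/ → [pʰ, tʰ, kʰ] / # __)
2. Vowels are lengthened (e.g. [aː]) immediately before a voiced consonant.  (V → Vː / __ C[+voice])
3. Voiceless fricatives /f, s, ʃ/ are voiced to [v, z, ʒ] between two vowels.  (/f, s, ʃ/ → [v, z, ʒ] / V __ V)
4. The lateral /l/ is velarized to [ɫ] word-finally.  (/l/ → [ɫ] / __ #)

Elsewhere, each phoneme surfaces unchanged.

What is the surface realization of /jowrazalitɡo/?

[joːwraːzaːlitɡo]

/j/ (word-initial) is unaffected → [j].
Rule 2 applies to /o/ (between /j/ and /w/: before a voiced consonant) → [oː].
/w/ (between /o/ and /r/): no rule targets it → [w].
/r/ stays [r].
/a/ meets the environment for rule 2 (before a voiced consonant) → [aː].
/z/ stays [z].
/a/ (between /z/ and /l/): before a voiced consonant, so rule 2 applies → [aː].
/l/ (between /a/ and /i/): rule 4 targets it, but not word-finally → unchanged [l].
/i/ (between /l/ and /t/) fails the environment for rule 2, so it stays [i].
/t/ (between /i/ and /ɡ/): rule 1 targets it, but not word-initially → unchanged [t].
/ɡ/ (between /t/ and /o/) is unaffected → [ɡ].
/o/ — word-final; rule 2 does not apply here → [o].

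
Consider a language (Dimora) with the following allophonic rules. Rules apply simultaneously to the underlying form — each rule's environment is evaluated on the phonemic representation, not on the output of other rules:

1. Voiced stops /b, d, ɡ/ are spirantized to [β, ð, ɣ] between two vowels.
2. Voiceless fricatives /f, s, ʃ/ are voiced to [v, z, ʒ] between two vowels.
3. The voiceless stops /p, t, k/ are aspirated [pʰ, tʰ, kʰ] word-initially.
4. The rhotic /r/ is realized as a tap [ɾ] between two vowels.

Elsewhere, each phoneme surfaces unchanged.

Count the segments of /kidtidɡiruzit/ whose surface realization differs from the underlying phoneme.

Segments that undergo a rule: /k/ → [kʰ] (rule 3); /r/ → [ɾ] (rule 4).
All other segments surface unchanged.

2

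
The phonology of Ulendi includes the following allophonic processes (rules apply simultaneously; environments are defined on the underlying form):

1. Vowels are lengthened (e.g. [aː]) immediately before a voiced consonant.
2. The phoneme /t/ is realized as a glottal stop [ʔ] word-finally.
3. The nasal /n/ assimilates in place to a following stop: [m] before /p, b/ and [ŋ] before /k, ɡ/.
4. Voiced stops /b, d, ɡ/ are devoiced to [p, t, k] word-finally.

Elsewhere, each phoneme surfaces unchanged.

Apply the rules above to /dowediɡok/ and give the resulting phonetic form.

/d/ (word-initial): rule 4 targets it, but not word-finally → unchanged [d].
/o/ meets the environment for rule 1 (before a voiced consonant) → [oː].
/w/ (between /o/ and /e/): no rule targets it → [w].
/e/ (between /w/ and /d/) occurs before a voiced consonant → [eː] by rule 1.
/d/ (between /e/ and /i/) fails the environment for rule 4, so it stays [d].
/i/ (between /d/ and /ɡ/) occurs before a voiced consonant → [iː] by rule 1.
/ɡ/ — between /i/ and /o/; rule 4 does not apply here → [ɡ].
/o/ (between /ɡ/ and /k/) is in the target of rule 1 but the environment (before a voiced consonant) is not met → [o].
/k/ stays [k].

[doːweːdiːɡok]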